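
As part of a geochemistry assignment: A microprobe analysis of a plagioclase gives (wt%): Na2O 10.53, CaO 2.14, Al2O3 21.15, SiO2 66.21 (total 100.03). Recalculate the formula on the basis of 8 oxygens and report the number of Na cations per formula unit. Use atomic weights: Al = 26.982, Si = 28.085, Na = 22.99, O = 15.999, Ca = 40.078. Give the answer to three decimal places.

0.896 Na apfu

Na2O: 10.53/61.979 = 0.16990 mol → 0.33980 mol Na, 0.16990 mol O.
CaO: 2.14/56.077 = 0.03816 mol → 0.03816 mol Ca, 0.03816 mol O.
Al2O3: 21.15/101.961 = 0.20743 mol → 0.41486 mol Al, 0.62229 mol O.
SiO2: 66.21/60.083 = 1.10198 mol → 1.10198 mol Si, 2.20396 mol O.
Total oxygen = 3.03431 mol. Normalization factor = 8/3.03431 = 2.63651.
Na per 8 O = 0.33980 × 2.63651 = 0.896.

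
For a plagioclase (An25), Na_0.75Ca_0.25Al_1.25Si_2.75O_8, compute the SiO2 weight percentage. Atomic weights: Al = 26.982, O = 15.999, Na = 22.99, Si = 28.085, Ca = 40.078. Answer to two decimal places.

62.07 wt%

Formula mass = 266.215 g/mol.
2.75 Si → 2.7500 mol SiO2 per formula unit; M(SiO2) = 60.083, so SiO2 mass = 165.228 g.
165.228/266.215 × 100 = 62.07 wt%.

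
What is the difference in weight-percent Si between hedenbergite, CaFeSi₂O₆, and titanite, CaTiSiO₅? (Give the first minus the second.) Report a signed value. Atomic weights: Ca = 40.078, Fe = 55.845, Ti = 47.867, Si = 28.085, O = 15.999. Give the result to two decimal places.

Si in CaFeSi₂O₆: molar mass 248.087 g/mol; 2×28.085 = 56.170 g → 22.64 wt%.
Si in CaTiSiO₅: molar mass 196.025 g/mol; 1×28.085 = 28.085 g → 14.33 wt%.
Difference = 22.64 − 14.33 = 8.31 percentage points.

8.31 percentage points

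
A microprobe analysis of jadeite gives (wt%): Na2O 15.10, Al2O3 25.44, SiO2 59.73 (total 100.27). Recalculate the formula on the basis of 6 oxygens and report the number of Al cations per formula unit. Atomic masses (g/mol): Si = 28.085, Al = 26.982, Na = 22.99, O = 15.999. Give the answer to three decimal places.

1.005 Al apfu

15.10 wt% Na2O ÷ 61.979 g/mol = 0.24363 mol, giving 0.48726 Na and 0.24363 O.
25.44 wt% Al2O3 ÷ 101.961 g/mol = 0.24951 mol, giving 0.49902 Al and 0.74853 O.
59.73 wt% SiO2 ÷ 60.083 g/mol = 0.99412 mol, giving 0.99412 Si and 1.98824 O.
Oxygen sums to 2.98040; scaling by 6/2.98040 = 2.01315 puts the formula on 6 O.
Al: 0.49902 × 2.01315 = 1.005 atoms per formula unit.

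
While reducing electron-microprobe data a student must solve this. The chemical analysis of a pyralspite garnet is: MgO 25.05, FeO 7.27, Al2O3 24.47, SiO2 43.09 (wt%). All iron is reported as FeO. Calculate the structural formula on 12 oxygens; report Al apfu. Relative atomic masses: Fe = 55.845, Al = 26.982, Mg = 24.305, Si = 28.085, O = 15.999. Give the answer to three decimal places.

MgO: 25.05/40.304 = 0.62153 mol → 0.62153 mol Mg, 0.62153 mol O.
FeO: 7.27/71.844 = 0.10119 mol → 0.10119 mol Fe, 0.10119 mol O.
Al2O3: 24.47/101.961 = 0.23999 mol → 0.47998 mol Al, 0.71997 mol O.
SiO2: 43.09/60.083 = 0.71717 mol → 0.71717 mol Si, 1.43434 mol O.
Total oxygen = 2.87703 mol. Normalization factor = 12/2.87703 = 4.17097.
Al per 12 O = 0.47998 × 4.17097 = 2.002.

2.002 Al apfu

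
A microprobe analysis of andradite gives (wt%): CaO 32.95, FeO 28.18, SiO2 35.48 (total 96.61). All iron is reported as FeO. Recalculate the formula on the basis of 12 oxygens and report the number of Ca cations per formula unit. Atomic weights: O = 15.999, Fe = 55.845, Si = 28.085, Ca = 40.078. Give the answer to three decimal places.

3.263 Ca apfu

CaO (M=56.077): mol = 0.58758; Ca = 0.58758, O = 0.58758.
FeO (M=71.844): mol = 0.39224; Fe = 0.39224, O = 0.39224.
SiO2 (M=60.083): mol = 0.59052; Si = 0.59052, O = 1.18104.
ΣO = 2.16086; factor = 12/ΣO = 5.55334.
Ca apfu = 0.58758 × 5.55334 = 3.263.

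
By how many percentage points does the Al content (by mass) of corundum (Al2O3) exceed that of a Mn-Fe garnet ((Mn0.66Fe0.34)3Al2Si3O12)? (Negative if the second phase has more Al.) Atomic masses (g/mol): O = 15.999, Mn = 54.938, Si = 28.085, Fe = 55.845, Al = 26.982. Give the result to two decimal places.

First mineral: 53.964 g Al in 101.961 g formula = 52.93 wt% Al.
Second mineral: 53.964 g Al in 495.946 g formula = 10.88 wt% Al.
52.93% − 10.88% gives a difference of 42.05 percentage points.

42.05 percentage points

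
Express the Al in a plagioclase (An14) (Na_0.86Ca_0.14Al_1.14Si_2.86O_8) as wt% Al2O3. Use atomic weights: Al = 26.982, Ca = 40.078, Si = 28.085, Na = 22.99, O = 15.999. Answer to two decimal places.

M(Na_0.86Ca_0.14Al_1.14Si_2.86O_8) = 264.457 g/mol; M(Al2O3) = 101.961 g/mol.
Moles Al2O3 per formula unit = 1.14 Al ÷ 2 = 0.5700.
Al2O3 fraction = (0.5700 × 101.961) / 264.457 = 58.118/264.457 = 0.2198.

21.98 wt%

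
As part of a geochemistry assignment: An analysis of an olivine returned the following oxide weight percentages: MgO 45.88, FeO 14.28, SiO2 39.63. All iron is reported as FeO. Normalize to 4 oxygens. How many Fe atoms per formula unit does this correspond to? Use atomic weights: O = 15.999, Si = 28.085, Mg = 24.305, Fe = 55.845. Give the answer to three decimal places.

MgO: 45.88/40.304 = 1.13835 mol → 1.13835 mol Mg, 1.13835 mol O.
FeO: 14.28/71.844 = 0.19876 mol → 0.19876 mol Fe, 0.19876 mol O.
SiO2: 39.63/60.083 = 0.65959 mol → 0.65959 mol Si, 1.31918 mol O.
Total oxygen = 2.65629 mol. Normalization factor = 4/2.65629 = 1.50586.
Fe per 4 O = 0.19876 × 1.50586 = 0.299.

0.299 Fe apfu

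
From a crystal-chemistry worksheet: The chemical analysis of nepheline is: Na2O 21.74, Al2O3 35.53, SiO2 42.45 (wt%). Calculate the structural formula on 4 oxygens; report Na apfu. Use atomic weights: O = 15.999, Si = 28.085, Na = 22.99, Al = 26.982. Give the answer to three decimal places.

0.999 Na apfu

21.74 wt% Na2O ÷ 61.979 g/mol = 0.35076 mol, giving 0.70152 Na and 0.35076 O.
35.53 wt% Al2O3 ÷ 101.961 g/mol = 0.34847 mol, giving 0.69694 Al and 1.04541 O.
42.45 wt% SiO2 ÷ 60.083 g/mol = 0.70652 mol, giving 0.70652 Si and 1.41304 O.
Oxygen sums to 2.80921; scaling by 4/2.80921 = 1.42389 puts the formula on 4 O.
Na: 0.70152 × 1.42389 = 0.999 atoms per formula unit.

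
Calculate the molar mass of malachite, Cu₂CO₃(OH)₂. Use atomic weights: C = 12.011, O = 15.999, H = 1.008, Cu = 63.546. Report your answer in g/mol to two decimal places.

M = 2*63.546 + 1*12.011 + 5*15.999 + 2*1.008

221.11 g/mol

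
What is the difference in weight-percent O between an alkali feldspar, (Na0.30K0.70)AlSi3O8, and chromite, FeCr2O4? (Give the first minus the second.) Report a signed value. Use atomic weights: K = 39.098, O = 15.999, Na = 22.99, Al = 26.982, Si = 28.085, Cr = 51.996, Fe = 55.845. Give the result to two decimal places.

18.21 percentage points

O in (Na0.30K0.70)AlSi3O8: molar mass 273.495 g/mol; 8×15.999 = 127.992 g → 46.80 wt%.
O in FeCr2O4: molar mass 223.833 g/mol; 4×15.999 = 63.996 g → 28.59 wt%.
Difference = 46.80 − 28.59 = 18.21 percentage points.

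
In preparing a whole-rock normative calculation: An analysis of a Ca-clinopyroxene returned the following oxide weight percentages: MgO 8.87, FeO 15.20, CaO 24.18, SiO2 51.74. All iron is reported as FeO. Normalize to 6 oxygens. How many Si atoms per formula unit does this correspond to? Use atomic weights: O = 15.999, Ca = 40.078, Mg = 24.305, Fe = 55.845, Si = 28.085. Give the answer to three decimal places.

1.999 Si apfu

MgO: 8.87/40.304 = 0.22008 mol → 0.22008 mol Mg, 0.22008 mol O.
FeO: 15.20/71.844 = 0.21157 mol → 0.21157 mol Fe, 0.21157 mol O.
CaO: 24.18/56.077 = 0.43119 mol → 0.43119 mol Ca, 0.43119 mol O.
SiO2: 51.74/60.083 = 0.86114 mol → 0.86114 mol Si, 1.72228 mol O.
Total oxygen = 2.58512 mol. Normalization factor = 6/2.58512 = 2.32098.
Si per 6 O = 0.86114 × 2.32098 = 1.999.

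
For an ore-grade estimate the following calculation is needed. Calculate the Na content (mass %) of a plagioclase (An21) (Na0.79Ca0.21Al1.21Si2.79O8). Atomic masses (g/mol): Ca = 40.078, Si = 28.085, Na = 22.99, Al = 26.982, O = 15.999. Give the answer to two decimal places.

Molar mass of Na0.79Ca0.21Al1.21Si2.79O8: 0.79·22.99 + 0.21·40.078 + 1.21·26.982 + 2.79·28.085 + 8·15.999 = 265.576 g/mol.
Mass of Na per formula unit: 0.79 × 22.99 = 18.162 g.
Weight fraction Na = 18.162 / 265.576 = 0.0684.

6.84 mass %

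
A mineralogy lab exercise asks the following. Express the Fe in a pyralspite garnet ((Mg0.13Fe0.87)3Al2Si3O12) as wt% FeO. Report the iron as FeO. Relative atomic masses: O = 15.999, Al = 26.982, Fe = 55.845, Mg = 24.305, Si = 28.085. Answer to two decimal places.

Molar mass of (Mg0.13Fe0.87)3Al2Si3O12 = 0.39*24.305 + 2.61*55.845 + 2*26.982 + 3*28.085 + 12*15.999 = 485.441 g/mol.
Each formula unit contains 2.61 Fe, equivalent to 2.61/1 = 2.6100 mol FeO.
M(FeO) = 1×55.845 + 1×15.999 = 71.844 g/mol.
Mass of FeO per formula unit = 2.6100 × 71.844 = 187.513 g.
FeO wt% = 187.513 / 485.441 × 100 = 38.63%.

38.63 wt%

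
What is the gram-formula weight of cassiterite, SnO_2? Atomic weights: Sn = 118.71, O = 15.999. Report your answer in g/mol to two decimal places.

Sn: 1 × 118.71 = 118.7100
O: 2 × 15.999 = 31.9980
Summing the contributions gives the formula mass.

150.71 g/mol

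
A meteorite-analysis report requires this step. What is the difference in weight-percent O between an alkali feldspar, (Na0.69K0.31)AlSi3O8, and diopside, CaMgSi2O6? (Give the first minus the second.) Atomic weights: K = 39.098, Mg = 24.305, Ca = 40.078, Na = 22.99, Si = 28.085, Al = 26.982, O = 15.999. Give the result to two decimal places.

3.57 percentage points

O in (Na0.69K0.31)AlSi3O8: molar mass 267.212 g/mol; 8×15.999 = 127.992 g → 47.90 wt%.
O in CaMgSi2O6: molar mass 216.547 g/mol; 6×15.999 = 95.994 g → 44.33 wt%.
Difference = 47.90 − 44.33 = 3.57 percentage points.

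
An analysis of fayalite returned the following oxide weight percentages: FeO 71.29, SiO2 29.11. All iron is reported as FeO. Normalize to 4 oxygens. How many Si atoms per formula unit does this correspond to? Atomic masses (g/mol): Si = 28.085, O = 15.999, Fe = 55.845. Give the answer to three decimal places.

FeO (M=71.844): mol = 0.99229; Fe = 0.99229, O = 0.99229.
SiO2 (M=60.083): mol = 0.48450; Si = 0.48450, O = 0.96900.
ΣO = 1.96129; factor = 4/ΣO = 2.03947.
Si apfu = 0.48450 × 2.03947 = 0.988.

0.988 Si apfu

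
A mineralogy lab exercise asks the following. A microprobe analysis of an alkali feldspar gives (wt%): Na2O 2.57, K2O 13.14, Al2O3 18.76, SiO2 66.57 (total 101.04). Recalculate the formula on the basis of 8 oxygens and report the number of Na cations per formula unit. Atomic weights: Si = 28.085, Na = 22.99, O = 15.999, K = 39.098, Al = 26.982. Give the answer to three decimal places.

Na2O: 2.57/61.979 = 0.04147 mol → 0.08294 mol Na, 0.04147 mol O.
K2O: 13.14/94.195 = 0.13950 mol → 0.27900 mol K, 0.13950 mol O.
Al2O3: 18.76/101.961 = 0.18399 mol → 0.36798 mol Al, 0.55197 mol O.
SiO2: 66.57/60.083 = 1.10797 mol → 1.10797 mol Si, 2.21594 mol O.
Total oxygen = 2.94888 mol. Normalization factor = 8/2.94888 = 2.71289.
Na per 8 O = 0.08294 × 2.71289 = 0.225.

0.225 Na apfu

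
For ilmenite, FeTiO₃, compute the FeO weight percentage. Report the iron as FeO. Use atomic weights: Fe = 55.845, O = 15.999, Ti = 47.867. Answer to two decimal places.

47.36 wt%

M(FeTiO₃) = 151.709 g/mol; M(FeO) = 71.844 g/mol.
Moles FeO per formula unit = 1 Fe ÷ 1 = 1.0000.
FeO fraction = (1.0000 × 71.844) / 151.709 = 71.844/151.709 = 0.4736.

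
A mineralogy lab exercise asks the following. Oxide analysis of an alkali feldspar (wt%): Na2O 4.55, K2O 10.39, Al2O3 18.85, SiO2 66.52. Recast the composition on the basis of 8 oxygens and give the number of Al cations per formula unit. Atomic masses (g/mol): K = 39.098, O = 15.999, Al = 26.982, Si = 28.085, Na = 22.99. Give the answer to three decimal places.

1.002 Al apfu

4.55 wt% Na2O ÷ 61.979 g/mol = 0.07341 mol, giving 0.14682 Na and 0.07341 O.
10.39 wt% K2O ÷ 94.195 g/mol = 0.11030 mol, giving 0.22060 K and 0.11030 O.
18.85 wt% Al2O3 ÷ 101.961 g/mol = 0.18487 mol, giving 0.36974 Al and 0.55461 O.
66.52 wt% SiO2 ÷ 60.083 g/mol = 1.10714 mol, giving 1.10714 Si and 2.21428 O.
Oxygen sums to 2.95260; scaling by 8/2.95260 = 2.70948 puts the formula on 8 O.
Al: 0.36974 × 2.70948 = 1.002 atoms per formula unit.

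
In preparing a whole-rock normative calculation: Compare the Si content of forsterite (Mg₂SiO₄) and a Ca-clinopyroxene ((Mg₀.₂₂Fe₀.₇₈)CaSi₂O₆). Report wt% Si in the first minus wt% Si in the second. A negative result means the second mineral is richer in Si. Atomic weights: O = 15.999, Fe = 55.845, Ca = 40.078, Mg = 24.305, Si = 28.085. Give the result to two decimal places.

M(Mg₂SiO₄) = 140.691 g/mol, so wt% Si = 28.085/140.691 × 100 = 19.96%.
M((Mg₀.₂₂Fe₀.₇₈)CaSi₂O₆) = 241.148 g/mol, so wt% Si = 56.170/241.148 × 100 = 23.29%.
19.96 − 23.29 = -3.33 pp.

-3.33 percentage points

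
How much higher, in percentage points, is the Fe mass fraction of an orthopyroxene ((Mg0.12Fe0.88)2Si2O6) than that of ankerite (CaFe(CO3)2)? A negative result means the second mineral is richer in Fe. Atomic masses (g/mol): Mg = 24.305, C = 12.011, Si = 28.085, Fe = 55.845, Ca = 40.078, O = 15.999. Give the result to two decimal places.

Fe in (Mg0.12Fe0.88)2Si2O6: molar mass 256.284 g/mol; 1.76×55.845 = 98.287 g → 38.35 wt%.
Fe in CaFe(CO3)2: molar mass 215.939 g/mol; 1×55.845 = 55.845 g → 25.86 wt%.
Difference = 38.35 − 25.86 = 12.49 percentage points.

12.49 percentage points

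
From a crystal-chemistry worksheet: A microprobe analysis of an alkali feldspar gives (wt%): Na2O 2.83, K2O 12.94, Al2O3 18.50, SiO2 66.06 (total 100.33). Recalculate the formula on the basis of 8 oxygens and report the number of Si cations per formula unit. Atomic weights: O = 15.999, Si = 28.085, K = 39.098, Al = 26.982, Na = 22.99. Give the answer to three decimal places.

3.006 Si apfu

Na2O: 2.83/61.979 = 0.04566 mol → 0.09132 mol Na, 0.04566 mol O.
K2O: 12.94/94.195 = 0.13737 mol → 0.27474 mol K, 0.13737 mol O.
Al2O3: 18.50/101.961 = 0.18144 mol → 0.36288 mol Al, 0.54432 mol O.
SiO2: 66.06/60.083 = 1.09948 mol → 1.09948 mol Si, 2.19896 mol O.
Total oxygen = 2.92631 mol. Normalization factor = 8/2.92631 = 2.73382.
Si per 8 O = 1.09948 × 2.73382 = 3.006.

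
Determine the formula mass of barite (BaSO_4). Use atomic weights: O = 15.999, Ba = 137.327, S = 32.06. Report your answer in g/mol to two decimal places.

M = 1·137.327 + 1·32.06 + 4·15.999

233.38 g/mol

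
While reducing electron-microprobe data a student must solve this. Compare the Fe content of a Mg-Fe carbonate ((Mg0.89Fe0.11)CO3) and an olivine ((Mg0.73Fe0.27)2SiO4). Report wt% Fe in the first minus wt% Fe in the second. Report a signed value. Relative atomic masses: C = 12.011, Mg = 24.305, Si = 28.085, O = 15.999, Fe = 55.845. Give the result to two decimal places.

First mineral: 6.143 g Fe in 87.782 g formula = 7.00 wt% Fe.
Second mineral: 30.156 g Fe in 157.723 g formula = 19.12 wt% Fe.
7.00% − 19.12% gives a difference of -12.12 percentage points.

-12.12 percentage points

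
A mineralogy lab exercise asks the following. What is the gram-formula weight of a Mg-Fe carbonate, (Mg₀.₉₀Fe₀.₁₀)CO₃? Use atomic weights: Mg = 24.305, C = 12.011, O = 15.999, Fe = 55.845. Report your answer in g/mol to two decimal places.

The formula mass is the sum 0.90*24.305 + 0.10*55.845 + 1*12.011 + 3*15.999.

87.47 g/mol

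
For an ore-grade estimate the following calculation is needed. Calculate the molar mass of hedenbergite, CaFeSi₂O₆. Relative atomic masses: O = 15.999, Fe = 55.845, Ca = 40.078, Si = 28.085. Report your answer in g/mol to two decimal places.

248.09 g/mol

The formula mass is the sum 1*40.078 + 1*55.845 + 2*28.085 + 6*15.999.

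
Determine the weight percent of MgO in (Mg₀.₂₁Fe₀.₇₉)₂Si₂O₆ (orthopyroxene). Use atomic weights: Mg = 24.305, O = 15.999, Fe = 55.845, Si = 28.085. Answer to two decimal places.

M((Mg₀.₂₁Fe₀.₇₉)₂Si₂O₆) = 250.607 g/mol; M(MgO) = 40.304 g/mol.
Moles MgO per formula unit = 0.42 Mg ÷ 1 = 0.4200.
MgO fraction = (0.4200 × 40.304) / 250.607 = 16.928/250.607 = 0.0675.

6.75 wt%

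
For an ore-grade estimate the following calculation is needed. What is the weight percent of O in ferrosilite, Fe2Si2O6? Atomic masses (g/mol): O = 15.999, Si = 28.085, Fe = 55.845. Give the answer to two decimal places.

Formula mass = 2×55.845 + 2×28.085 + 6×15.999 = 263.854 g/mol, of which 95.994 g is O.
So O makes up 95.994/263.854 = 0.3638 of the mass, i.e. 36.38%.

36.38 mass %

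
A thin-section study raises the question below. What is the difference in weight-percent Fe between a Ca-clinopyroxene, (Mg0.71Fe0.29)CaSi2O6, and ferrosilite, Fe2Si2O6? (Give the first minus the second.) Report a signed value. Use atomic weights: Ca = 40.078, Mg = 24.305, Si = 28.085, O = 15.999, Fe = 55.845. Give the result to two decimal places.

M((Mg0.71Fe0.29)CaSi2O6) = 225.694 g/mol, so wt% Fe = 16.195/225.694 × 100 = 7.18%.
M(Fe2Si2O6) = 263.854 g/mol, so wt% Fe = 111.690/263.854 × 100 = 42.33%.
7.18 − 42.33 = -35.15 pp.

-35.15 percentage points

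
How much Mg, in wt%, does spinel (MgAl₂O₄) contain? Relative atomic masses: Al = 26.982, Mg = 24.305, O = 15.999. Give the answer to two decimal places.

17.08 wt%

Molar mass of MgAl₂O₄: 1×24.305 + 2×26.982 + 4×15.999 = 142.265 g/mol.
Mass of Mg per formula unit: 1 × 24.305 = 24.305 g.
Weight fraction Mg = 24.305 / 142.265 = 0.1708.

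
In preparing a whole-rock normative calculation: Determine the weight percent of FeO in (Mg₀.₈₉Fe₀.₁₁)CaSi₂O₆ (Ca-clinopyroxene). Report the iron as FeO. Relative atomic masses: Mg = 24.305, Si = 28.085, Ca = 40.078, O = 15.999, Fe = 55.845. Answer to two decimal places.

Formula mass = 220.016 g/mol.
0.11 Fe → 0.1100 mol FeO per formula unit; M(FeO) = 71.844, so FeO mass = 7.903 g.
7.903/220.016 × 100 = 3.59 wt%.

3.59 wt%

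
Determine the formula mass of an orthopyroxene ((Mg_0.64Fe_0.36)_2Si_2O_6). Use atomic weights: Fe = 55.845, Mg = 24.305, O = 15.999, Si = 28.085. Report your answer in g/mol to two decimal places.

The formula mass is the sum 1.28(24.305) + 0.72(55.845) + 2(28.085) + 6(15.999).

223.48 g/mol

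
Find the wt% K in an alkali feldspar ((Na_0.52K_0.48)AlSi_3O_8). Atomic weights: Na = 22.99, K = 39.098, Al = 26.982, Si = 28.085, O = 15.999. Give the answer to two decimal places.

6.95 wt%

M((Na_0.52K_0.48)AlSi_3O_8) = 269.951 g/mol.
K contributes 0.48 × 39.098 = 18.767 g per mole.
18.767/269.951 = 0.0695 → 6.95%.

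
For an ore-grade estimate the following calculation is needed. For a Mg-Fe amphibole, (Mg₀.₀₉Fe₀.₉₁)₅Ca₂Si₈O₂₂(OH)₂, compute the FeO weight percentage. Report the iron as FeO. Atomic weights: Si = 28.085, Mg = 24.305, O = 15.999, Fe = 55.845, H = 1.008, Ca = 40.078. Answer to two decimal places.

34.20 wt%

Formula mass = 955.860 g/mol.
4.55 Fe → 4.5500 mol FeO per formula unit; M(FeO) = 71.844, so FeO mass = 326.890 g.
326.890/955.860 × 100 = 34.20 wt%.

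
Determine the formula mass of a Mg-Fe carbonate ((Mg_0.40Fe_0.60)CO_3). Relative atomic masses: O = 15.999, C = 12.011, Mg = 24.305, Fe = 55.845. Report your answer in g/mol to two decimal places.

The formula mass is the sum 0.40(24.305) + 0.60(55.845) + 1(12.011) + 3(15.999).

103.24 g/mol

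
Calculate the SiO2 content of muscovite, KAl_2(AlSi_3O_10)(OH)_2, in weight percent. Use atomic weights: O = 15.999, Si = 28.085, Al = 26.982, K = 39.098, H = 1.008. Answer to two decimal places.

Formula mass = 398.303 g/mol.
3 Si → 3.0000 mol SiO2 per formula unit; M(SiO2) = 60.083, so SiO2 mass = 180.249 g.
180.249/398.303 × 100 = 45.25 wt%.

45.25 wt%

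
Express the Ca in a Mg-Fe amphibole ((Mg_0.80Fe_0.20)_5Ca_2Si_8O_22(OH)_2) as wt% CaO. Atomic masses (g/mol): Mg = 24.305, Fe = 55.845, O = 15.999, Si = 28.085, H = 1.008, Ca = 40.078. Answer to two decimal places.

13.29 wt%

Formula mass = 843.893 g/mol.
2 Ca → 2.0000 mol CaO per formula unit; M(CaO) = 56.077, so CaO mass = 112.154 g.
112.154/843.893 × 100 = 13.29 wt%.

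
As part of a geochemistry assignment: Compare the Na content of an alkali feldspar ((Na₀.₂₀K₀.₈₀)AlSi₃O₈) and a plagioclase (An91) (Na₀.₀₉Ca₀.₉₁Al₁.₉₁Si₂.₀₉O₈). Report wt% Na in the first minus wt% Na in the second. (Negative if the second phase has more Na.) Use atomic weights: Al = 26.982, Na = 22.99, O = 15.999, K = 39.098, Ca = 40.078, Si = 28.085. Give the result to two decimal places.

M((Na₀.₂₀K₀.₈₀)AlSi₃O₈) = 275.105 g/mol, so wt% Na = 4.598/275.105 × 100 = 1.67%.
M(Na₀.₀₉Ca₀.₉₁Al₁.₉₁Si₂.₀₉O₈) = 276.765 g/mol, so wt% Na = 2.069/276.765 × 100 = 0.75%.
1.67 − 0.75 = 0.92 pp.

0.92 percentage points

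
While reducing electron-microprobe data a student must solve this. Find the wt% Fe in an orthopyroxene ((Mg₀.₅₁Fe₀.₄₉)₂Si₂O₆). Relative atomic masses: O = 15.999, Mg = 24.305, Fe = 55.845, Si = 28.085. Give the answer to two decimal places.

23.62 mass %

Formula mass = 1.02*24.305 + 0.98*55.845 + 2*28.085 + 6*15.999 = 231.683 g/mol, of which 54.728 g is Fe.
So Fe makes up 54.728/231.683 = 0.2362 of the mass, i.e. 23.62%.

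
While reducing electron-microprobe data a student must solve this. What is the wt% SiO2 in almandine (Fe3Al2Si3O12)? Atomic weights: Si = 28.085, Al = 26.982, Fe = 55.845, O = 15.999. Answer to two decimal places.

Molar mass of Fe3Al2Si3O12 = 3*55.845 + 2*26.982 + 3*28.085 + 12*15.999 = 497.742 g/mol.
Each formula unit contains 3 Si, equivalent to 3/1 = 3.0000 mol SiO2.
M(SiO2) = 1×28.085 + 2×15.999 = 60.083 g/mol.
Mass of SiO2 per formula unit = 3.0000 × 60.083 = 180.249 g.
SiO2 wt% = 180.249 / 497.742 × 100 = 36.21%.

36.21 wt%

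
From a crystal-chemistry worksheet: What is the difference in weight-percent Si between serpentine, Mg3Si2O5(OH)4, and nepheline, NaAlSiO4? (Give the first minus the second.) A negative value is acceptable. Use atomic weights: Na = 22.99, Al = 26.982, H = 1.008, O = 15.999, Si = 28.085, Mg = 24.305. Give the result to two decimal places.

0.50 percentage points

Si in Mg3Si2O5(OH)4: molar mass 277.108 g/mol; 2×28.085 = 56.170 g → 20.27 wt%.
Si in NaAlSiO4: molar mass 142.053 g/mol; 1×28.085 = 28.085 g → 19.77 wt%.
Difference = 20.27 − 19.77 = 0.50 percentage points.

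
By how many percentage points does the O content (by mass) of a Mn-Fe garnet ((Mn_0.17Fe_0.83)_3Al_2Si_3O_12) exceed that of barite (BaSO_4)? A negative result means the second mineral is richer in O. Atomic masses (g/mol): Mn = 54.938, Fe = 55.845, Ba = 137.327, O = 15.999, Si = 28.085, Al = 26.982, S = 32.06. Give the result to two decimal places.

First mineral: 191.988 g O in 497.279 g formula = 38.61 wt% O.
Second mineral: 63.996 g O in 233.383 g formula = 27.42 wt% O.
38.61% − 27.42% gives a difference of 11.19 percentage points.

11.19 percentage points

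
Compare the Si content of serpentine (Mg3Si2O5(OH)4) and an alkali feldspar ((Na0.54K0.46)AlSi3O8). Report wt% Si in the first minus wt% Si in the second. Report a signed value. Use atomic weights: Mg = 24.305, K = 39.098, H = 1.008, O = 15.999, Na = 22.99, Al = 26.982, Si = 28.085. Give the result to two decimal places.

-10.98 percentage points

Si in Mg3Si2O5(OH)4: molar mass 277.108 g/mol; 2×28.085 = 56.170 g → 20.27 wt%.
Si in (Na0.54K0.46)AlSi3O8: molar mass 269.629 g/mol; 3×28.085 = 84.255 g → 31.25 wt%.
Difference = 20.27 − 31.25 = -10.98 percentage points.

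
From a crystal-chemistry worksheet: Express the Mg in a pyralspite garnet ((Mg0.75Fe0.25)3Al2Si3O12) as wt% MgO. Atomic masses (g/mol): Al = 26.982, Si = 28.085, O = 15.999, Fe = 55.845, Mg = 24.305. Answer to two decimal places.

Formula mass = 426.777 g/mol.
2.25 Mg → 2.2500 mol MgO per formula unit; M(MgO) = 40.304, so MgO mass = 90.684 g.
90.684/426.777 × 100 = 21.25 wt%.

21.25 wt%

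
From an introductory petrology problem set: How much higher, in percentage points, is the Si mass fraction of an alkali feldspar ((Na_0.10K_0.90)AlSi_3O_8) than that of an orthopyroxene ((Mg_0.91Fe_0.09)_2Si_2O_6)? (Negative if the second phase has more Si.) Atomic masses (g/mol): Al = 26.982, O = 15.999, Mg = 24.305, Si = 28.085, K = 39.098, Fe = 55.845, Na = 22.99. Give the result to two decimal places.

First mineral: 84.255 g Si in 276.716 g formula = 30.45 wt% Si.
Second mineral: 56.170 g Si in 206.451 g formula = 27.21 wt% Si.
30.45% − 27.21% gives a difference of 3.24 percentage points.

3.24 percentage points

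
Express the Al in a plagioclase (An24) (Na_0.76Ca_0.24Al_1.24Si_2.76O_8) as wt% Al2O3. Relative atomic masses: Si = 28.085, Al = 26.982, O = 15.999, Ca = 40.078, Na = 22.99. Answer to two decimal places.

M(Na_0.76Ca_0.24Al_1.24Si_2.76O_8) = 266.055 g/mol; M(Al2O3) = 101.961 g/mol.
Moles Al2O3 per formula unit = 1.24 Al ÷ 2 = 0.6200.
Al2O3 fraction = (0.6200 × 101.961) / 266.055 = 63.216/266.055 = 0.2376.

23.76 wt%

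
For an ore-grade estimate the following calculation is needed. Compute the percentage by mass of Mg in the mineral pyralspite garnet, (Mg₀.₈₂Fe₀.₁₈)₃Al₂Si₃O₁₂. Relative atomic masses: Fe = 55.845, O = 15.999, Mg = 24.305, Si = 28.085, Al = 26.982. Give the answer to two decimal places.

14.23 weight percent

Formula mass = 2.46×24.305 + 0.54×55.845 + 2×26.982 + 3×28.085 + 12×15.999 = 420.154 g/mol, of which 59.790 g is Mg.
So Mg makes up 59.790/420.154 = 0.1423 of the mass, i.e. 14.23%.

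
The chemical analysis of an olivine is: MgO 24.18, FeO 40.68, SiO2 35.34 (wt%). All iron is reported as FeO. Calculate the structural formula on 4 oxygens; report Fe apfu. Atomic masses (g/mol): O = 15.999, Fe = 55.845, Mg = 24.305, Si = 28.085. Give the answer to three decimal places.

0.967 Fe apfu

24.18 wt% MgO ÷ 40.304 g/mol = 0.59994 mol, giving 0.59994 Mg and 0.59994 O.
40.68 wt% FeO ÷ 71.844 g/mol = 0.56623 mol, giving 0.56623 Fe and 0.56623 O.
35.34 wt% SiO2 ÷ 60.083 g/mol = 0.58819 mol, giving 0.58819 Si and 1.17638 O.
Oxygen sums to 2.34255; scaling by 4/2.34255 = 1.70754 puts the formula on 4 O.
Fe: 0.56623 × 1.70754 = 0.967 atoms per formula unit.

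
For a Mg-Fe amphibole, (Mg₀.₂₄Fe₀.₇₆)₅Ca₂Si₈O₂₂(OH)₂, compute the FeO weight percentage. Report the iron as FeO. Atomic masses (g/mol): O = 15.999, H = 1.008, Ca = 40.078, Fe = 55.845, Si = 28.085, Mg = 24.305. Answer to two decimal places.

M((Mg₀.₂₄Fe₀.₇₆)₅Ca₂Si₈O₂₂(OH)₂) = 932.205 g/mol; M(FeO) = 71.844 g/mol.
Moles FeO per formula unit = 3.80 Fe ÷ 1 = 3.8000.
FeO fraction = (3.8000 × 71.844) / 932.205 = 273.007/932.205 = 0.2929.

29.29 wt%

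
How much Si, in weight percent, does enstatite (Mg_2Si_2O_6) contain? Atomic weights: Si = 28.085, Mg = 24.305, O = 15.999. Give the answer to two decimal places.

Formula mass = 2×24.305 + 2×28.085 + 6×15.999 = 200.774 g/mol, of which 56.170 g is Si.
So Si makes up 56.170/200.774 = 0.2798 of the mass, i.e. 27.98%.

27.98 weight percent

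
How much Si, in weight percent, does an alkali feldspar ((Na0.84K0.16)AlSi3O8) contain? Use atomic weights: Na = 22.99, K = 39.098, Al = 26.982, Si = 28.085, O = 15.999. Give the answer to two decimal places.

M((Na0.84K0.16)AlSi3O8) = 264.796 g/mol.
Si contributes 3 × 28.085 = 84.255 g per mole.
84.255/264.796 = 0.3182 → 31.82%.

31.82 weight percent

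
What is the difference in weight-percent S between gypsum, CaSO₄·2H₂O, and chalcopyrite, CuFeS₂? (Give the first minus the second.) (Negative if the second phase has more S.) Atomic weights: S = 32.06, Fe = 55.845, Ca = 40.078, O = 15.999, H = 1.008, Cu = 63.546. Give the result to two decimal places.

S in CaSO₄·2H₂O: molar mass 172.164 g/mol; 1×32.06 = 32.060 g → 18.62 wt%.
S in CuFeS₂: molar mass 183.511 g/mol; 2×32.06 = 64.120 g → 34.94 wt%.
Difference = 18.62 − 34.94 = -16.32 percentage points.

-16.32 percentage points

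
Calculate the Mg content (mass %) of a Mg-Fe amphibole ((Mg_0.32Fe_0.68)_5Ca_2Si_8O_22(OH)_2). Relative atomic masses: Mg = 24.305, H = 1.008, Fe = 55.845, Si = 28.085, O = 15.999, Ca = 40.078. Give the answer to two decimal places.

M((Mg_0.32Fe_0.68)_5Ca_2Si_8O_22(OH)_2) = 919.589 g/mol.
Mg contributes 1.60 × 24.305 = 38.888 g per mole.
38.888/919.589 = 0.0423 → 4.23%.

4.23 mass %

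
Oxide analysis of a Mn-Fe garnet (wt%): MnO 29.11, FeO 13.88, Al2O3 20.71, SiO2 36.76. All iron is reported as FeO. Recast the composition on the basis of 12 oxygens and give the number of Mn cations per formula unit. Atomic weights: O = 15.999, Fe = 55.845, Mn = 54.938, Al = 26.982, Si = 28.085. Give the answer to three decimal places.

MnO: 29.11/70.937 = 0.41036 mol → 0.41036 mol Mn, 0.41036 mol O.
FeO: 13.88/71.844 = 0.19320 mol → 0.19320 mol Fe, 0.19320 mol O.
Al2O3: 20.71/101.961 = 0.20312 mol → 0.40624 mol Al, 0.60936 mol O.
SiO2: 36.76/60.083 = 0.61182 mol → 0.61182 mol Si, 1.22364 mol O.
Total oxygen = 2.43656 mol. Normalization factor = 12/2.43656 = 4.92498.
Mn per 12 O = 0.41036 × 4.92498 = 2.021.

2.021 Mn apfu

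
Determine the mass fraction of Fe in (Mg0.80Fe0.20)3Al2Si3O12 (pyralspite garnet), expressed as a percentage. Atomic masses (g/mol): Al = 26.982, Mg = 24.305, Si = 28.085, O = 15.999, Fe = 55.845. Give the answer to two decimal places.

7.94 wt%

Molar mass of (Mg0.80Fe0.20)3Al2Si3O12: 2.40*24.305 + 0.60*55.845 + 2*26.982 + 3*28.085 + 12*15.999 = 422.046 g/mol.
Mass of Fe per formula unit: 0.60 × 55.845 = 33.507 g.
Weight fraction Fe = 33.507 / 422.046 = 0.0794.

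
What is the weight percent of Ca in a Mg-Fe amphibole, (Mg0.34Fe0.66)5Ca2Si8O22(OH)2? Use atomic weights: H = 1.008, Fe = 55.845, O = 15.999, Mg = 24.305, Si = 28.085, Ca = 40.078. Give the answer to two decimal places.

M((Mg0.34Fe0.66)5Ca2Si8O22(OH)2) = 916.435 g/mol.
Ca contributes 2 × 40.078 = 80.156 g per mole.
80.156/916.435 = 0.0875 → 8.75%.

8.75 mass %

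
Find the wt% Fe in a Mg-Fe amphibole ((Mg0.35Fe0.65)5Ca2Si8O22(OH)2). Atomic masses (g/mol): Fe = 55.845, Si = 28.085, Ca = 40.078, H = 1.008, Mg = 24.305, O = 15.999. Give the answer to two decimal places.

Molar mass of (Mg0.35Fe0.65)5Ca2Si8O22(OH)2: 1.75·24.305 + 3.25·55.845 + 2·40.078 + 8·28.085 + 24·15.999 + 2·1.008 = 914.858 g/mol.
Mass of Fe per formula unit: 3.25 × 55.845 = 181.496 g.
Weight fraction Fe = 181.496 / 914.858 = 0.1984.

19.84 mass %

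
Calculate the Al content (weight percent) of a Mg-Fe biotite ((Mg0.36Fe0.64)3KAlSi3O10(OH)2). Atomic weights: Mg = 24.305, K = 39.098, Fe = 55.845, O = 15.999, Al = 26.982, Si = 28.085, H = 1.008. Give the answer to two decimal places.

5.65 weight percent

Molar mass of (Mg0.36Fe0.64)3KAlSi3O10(OH)2: 1.08×24.305 + 1.92×55.845 + 1×39.098 + 1×26.982 + 3×28.085 + 12×15.999 + 2×1.008 = 477.811 g/mol.
Mass of Al per formula unit: 1 × 26.982 = 26.982 g.
Weight fraction Al = 26.982 / 477.811 = 0.0565.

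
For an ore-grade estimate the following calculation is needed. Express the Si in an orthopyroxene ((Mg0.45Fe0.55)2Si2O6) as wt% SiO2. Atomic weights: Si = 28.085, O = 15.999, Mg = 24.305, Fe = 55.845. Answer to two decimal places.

M((Mg0.45Fe0.55)2Si2O6) = 235.468 g/mol; M(SiO2) = 60.083 g/mol.
Moles SiO2 per formula unit = 2 Si ÷ 1 = 2.0000.
SiO2 fraction = (2.0000 × 60.083) / 235.468 = 120.166/235.468 = 0.5103.

51.03 wt%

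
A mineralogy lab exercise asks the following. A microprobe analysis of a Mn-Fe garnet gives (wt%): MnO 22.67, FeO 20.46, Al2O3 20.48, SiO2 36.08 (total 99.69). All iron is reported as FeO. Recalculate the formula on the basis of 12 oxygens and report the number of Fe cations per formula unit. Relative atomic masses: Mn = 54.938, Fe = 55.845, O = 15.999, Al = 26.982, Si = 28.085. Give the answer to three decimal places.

MnO: 22.67/70.937 = 0.31958 mol → 0.31958 mol Mn, 0.31958 mol O.
FeO: 20.46/71.844 = 0.28478 mol → 0.28478 mol Fe, 0.28478 mol O.
Al2O3: 20.48/101.961 = 0.20086 mol → 0.40172 mol Al, 0.60258 mol O.
SiO2: 36.08/60.083 = 0.60050 mol → 0.60050 mol Si, 1.20100 mol O.
Total oxygen = 2.40794 mol. Normalization factor = 12/2.40794 = 4.98351.
Fe per 12 O = 0.28478 × 4.98351 = 1.419.

1.419 Fe apfu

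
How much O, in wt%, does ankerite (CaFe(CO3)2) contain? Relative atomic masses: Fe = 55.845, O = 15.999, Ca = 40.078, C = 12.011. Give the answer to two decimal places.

Molar mass of CaFe(CO3)2: 1×40.078 + 1×55.845 + 2×12.011 + 6×15.999 = 215.939 g/mol.
Mass of O per formula unit: 6 × 15.999 = 95.994 g.
Weight fraction O = 95.994 / 215.939 = 0.4445.

44.45 wt%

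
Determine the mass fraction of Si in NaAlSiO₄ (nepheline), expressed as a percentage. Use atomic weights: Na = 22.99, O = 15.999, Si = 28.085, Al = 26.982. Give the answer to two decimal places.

M(NaAlSiO₄) = 142.053 g/mol.
Si contributes 1 × 28.085 = 28.085 g per mole.
28.085/142.053 = 0.1977 → 19.77%.

19.77 mass %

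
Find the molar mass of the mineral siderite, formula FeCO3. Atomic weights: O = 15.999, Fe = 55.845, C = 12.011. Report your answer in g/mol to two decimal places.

115.85 g/mol

Fe: 1 × 55.845 = 55.8450
C: 1 × 12.011 = 12.0110
O: 3 × 15.999 = 47.9970
Summing the contributions gives the formula mass.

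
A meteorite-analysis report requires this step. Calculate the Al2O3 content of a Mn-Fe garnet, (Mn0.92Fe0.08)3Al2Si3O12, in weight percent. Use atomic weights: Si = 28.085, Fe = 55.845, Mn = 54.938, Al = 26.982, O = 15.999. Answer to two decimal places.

20.59 wt%

Formula mass = 495.239 g/mol.
2 Al → 1.0000 mol Al2O3 per formula unit; M(Al2O3) = 101.961, so Al2O3 mass = 101.961 g.
101.961/495.239 × 100 = 20.59 wt%.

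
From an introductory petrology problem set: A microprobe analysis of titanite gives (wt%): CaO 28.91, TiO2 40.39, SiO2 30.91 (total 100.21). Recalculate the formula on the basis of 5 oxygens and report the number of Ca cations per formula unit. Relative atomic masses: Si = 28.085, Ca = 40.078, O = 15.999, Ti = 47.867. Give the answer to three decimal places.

1.009 Ca apfu

CaO (M=56.077): mol = 0.51554; Ca = 0.51554, O = 0.51554.
TiO2 (M=79.865): mol = 0.50573; Ti = 0.50573, O = 1.01146.
SiO2 (M=60.083): mol = 0.51446; Si = 0.51446, O = 1.02892.
ΣO = 2.55592; factor = 5/ΣO = 1.95624.
Ca apfu = 0.51554 × 1.95624 = 1.009.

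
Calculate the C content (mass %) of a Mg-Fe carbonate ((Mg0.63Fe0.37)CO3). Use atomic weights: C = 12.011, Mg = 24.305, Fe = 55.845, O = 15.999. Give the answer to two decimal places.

12.51 mass %

M((Mg0.63Fe0.37)CO3) = 95.983 g/mol.
C contributes 1 × 12.011 = 12.011 g per mole.
12.011/95.983 = 0.1251 → 12.51%.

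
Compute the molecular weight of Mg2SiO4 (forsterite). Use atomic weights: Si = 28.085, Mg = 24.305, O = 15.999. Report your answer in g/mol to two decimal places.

Mg: 2 × 24.305 = 48.6100
Si: 1 × 28.085 = 28.0850
O: 4 × 15.999 = 63.9960
Summing the contributions gives the formula mass.

140.69 g/mol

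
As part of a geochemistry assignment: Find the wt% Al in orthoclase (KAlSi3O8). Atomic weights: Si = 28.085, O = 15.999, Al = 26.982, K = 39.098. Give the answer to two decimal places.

Formula mass = 1·39.098 + 1·26.982 + 3·28.085 + 8·15.999 = 278.327 g/mol, of which 26.982 g is Al.
So Al makes up 26.982/278.327 = 0.0969 of the mass, i.e. 9.69%.

9.69 weight percent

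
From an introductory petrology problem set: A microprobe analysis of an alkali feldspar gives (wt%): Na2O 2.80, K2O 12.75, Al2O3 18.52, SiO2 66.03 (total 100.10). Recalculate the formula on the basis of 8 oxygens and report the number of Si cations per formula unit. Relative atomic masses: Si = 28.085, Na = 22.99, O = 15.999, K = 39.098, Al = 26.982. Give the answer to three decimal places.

Na2O (M=61.979): mol = 0.04518; Na = 0.09036, O = 0.04518.
K2O (M=94.195): mol = 0.13536; K = 0.27072, O = 0.13536.
Al2O3 (M=101.961): mol = 0.18164; Al = 0.36328, O = 0.54492.
SiO2 (M=60.083): mol = 1.09898; Si = 1.09898, O = 2.19796.
ΣO = 2.92342; factor = 8/ΣO = 2.73652.
Si apfu = 1.09898 × 2.73652 = 3.007.

3.007 Si apfu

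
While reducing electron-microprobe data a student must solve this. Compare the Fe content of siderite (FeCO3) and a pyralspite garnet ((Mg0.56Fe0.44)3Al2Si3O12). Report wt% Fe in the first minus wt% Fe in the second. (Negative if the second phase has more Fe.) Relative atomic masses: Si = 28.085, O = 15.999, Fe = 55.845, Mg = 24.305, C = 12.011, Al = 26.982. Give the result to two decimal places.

Fe in FeCO3: molar mass 115.853 g/mol; 1×55.845 = 55.845 g → 48.20 wt%.
Fe in (Mg0.56Fe0.44)3Al2Si3O12: molar mass 444.755 g/mol; 1.32×55.845 = 73.715 g → 16.57 wt%.
Difference = 48.20 − 16.57 = 31.63 percentage points.

31.63 percentage points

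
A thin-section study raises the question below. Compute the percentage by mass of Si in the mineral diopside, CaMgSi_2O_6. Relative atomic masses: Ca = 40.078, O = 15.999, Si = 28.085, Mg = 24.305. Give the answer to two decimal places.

M(CaMgSi_2O_6) = 216.547 g/mol.
Si contributes 2 × 28.085 = 56.170 g per mole.
56.170/216.547 = 0.2594 → 25.94%.

25.94 weight percent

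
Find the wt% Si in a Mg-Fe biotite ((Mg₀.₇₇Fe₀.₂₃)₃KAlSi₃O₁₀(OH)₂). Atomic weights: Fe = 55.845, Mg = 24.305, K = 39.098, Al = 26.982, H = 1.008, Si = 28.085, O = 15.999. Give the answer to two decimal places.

Formula mass = 2.31×24.305 + 0.69×55.845 + 1×39.098 + 1×26.982 + 3×28.085 + 12×15.999 + 2×1.008 = 439.017 g/mol, of which 84.255 g is Si.
So Si makes up 84.255/439.017 = 0.1919 of the mass, i.e. 19.19%.

19.19 weight percent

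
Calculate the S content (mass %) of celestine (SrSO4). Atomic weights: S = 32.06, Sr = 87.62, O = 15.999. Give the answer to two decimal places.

Molar mass of SrSO4: 1×87.62 + 1×32.06 + 4×15.999 = 183.676 g/mol.
Mass of S per formula unit: 1 × 32.06 = 32.060 g.
Weight fraction S = 32.060 / 183.676 = 0.1745.

17.45 mass %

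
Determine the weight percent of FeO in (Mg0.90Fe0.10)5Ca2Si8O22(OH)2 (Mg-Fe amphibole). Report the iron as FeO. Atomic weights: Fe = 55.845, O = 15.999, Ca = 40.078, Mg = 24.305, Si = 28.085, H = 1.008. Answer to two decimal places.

4.34 wt%

M((Mg0.90Fe0.10)5Ca2Si8O22(OH)2) = 828.123 g/mol; M(FeO) = 71.844 g/mol.
Moles FeO per formula unit = 0.50 Fe ÷ 1 = 0.5000.
FeO fraction = (0.5000 × 71.844) / 828.123 = 35.922/828.123 = 0.0434.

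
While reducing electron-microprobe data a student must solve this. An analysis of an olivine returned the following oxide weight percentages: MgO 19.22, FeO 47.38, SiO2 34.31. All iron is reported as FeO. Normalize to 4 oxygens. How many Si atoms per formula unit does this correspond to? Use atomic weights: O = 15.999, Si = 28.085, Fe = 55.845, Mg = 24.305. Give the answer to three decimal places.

1.003 Si apfu

MgO: 19.22/40.304 = 0.47688 mol → 0.47688 mol Mg, 0.47688 mol O.
FeO: 47.38/71.844 = 0.65948 mol → 0.65948 mol Fe, 0.65948 mol O.
SiO2: 34.31/60.083 = 0.57104 mol → 0.57104 mol Si, 1.14208 mol O.
Total oxygen = 2.27844 mol. Normalization factor = 4/2.27844 = 1.75559.
Si per 4 O = 0.57104 × 1.75559 = 1.003.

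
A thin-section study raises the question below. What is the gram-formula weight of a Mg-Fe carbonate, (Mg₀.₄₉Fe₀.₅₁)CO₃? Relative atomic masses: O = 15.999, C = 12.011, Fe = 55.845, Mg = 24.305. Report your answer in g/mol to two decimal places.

100.40 g/mol

The formula mass is the sum 0.49(24.305) + 0.51(55.845) + 1(12.011) + 3(15.999).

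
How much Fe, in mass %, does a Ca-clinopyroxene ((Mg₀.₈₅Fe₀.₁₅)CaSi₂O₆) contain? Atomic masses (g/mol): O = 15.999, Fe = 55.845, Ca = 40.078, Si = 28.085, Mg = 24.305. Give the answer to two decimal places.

3.79 mass %

Molar mass of (Mg₀.₈₅Fe₀.₁₅)CaSi₂O₆: 0.85×24.305 + 0.15×55.845 + 1×40.078 + 2×28.085 + 6×15.999 = 221.278 g/mol.
Mass of Fe per formula unit: 0.15 × 55.845 = 8.377 g.
Weight fraction Fe = 8.377 / 221.278 = 0.0379.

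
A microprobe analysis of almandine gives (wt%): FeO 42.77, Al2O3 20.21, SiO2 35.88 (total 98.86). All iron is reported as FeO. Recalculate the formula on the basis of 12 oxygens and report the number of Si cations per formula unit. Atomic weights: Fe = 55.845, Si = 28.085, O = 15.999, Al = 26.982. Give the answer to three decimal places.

3.006 Si apfu

FeO (M=71.844): mol = 0.59532; Fe = 0.59532, O = 0.59532.
Al2O3 (M=101.961): mol = 0.19821; Al = 0.39642, O = 0.59463.
SiO2 (M=60.083): mol = 0.59717; Si = 0.59717, O = 1.19434.
ΣO = 2.38429; factor = 12/ΣO = 5.03294.
Si apfu = 0.59717 × 5.03294 = 3.006.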